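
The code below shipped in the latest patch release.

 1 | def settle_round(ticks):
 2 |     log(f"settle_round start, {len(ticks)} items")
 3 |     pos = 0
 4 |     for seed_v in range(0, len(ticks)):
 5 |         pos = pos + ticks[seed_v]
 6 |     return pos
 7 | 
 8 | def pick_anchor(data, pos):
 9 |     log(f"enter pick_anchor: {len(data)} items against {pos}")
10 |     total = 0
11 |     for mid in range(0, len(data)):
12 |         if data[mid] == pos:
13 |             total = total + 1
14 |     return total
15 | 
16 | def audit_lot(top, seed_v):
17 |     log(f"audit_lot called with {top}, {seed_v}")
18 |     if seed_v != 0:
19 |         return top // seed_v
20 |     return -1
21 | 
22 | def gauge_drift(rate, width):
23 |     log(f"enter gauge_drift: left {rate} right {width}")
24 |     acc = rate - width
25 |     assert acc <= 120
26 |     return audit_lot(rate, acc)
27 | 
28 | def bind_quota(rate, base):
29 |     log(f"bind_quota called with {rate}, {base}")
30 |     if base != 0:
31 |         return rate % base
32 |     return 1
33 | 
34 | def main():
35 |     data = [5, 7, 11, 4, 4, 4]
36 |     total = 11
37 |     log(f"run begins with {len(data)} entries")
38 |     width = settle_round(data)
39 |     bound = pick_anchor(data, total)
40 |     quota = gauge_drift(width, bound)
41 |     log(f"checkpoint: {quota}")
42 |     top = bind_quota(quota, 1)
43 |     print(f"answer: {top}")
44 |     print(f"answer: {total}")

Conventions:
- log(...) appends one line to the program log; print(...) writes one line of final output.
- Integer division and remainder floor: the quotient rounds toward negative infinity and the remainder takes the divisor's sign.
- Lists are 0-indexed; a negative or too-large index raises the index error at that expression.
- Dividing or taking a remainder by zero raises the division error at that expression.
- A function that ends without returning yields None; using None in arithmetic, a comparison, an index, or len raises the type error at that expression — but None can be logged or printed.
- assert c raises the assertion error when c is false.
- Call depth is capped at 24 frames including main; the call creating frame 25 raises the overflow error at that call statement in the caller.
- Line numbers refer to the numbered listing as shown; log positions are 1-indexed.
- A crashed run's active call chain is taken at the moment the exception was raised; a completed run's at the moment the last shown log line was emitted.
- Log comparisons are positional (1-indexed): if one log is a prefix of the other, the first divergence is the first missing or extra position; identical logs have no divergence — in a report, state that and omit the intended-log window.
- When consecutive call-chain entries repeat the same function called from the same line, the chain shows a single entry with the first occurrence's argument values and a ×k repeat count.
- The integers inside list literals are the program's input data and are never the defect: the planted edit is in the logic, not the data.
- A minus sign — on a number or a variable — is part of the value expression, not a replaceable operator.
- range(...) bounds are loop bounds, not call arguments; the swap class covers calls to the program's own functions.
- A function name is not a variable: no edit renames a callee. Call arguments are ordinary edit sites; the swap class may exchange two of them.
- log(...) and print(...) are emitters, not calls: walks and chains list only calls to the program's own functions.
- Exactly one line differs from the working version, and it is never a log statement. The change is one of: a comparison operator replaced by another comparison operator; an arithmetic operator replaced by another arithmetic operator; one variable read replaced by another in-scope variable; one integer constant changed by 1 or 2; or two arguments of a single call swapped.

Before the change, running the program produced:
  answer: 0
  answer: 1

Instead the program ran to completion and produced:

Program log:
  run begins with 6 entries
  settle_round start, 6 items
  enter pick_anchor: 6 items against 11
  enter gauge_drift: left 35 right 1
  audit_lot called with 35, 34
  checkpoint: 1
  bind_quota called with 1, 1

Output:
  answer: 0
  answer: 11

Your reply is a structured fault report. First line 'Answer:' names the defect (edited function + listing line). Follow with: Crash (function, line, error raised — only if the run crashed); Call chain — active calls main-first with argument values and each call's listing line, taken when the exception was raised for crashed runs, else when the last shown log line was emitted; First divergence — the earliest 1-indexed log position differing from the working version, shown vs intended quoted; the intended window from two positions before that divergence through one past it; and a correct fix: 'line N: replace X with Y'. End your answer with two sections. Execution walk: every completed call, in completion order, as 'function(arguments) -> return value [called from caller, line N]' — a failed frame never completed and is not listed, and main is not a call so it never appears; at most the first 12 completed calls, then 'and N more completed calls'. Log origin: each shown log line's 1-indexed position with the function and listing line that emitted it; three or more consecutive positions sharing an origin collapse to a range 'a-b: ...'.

Answer: the defect is in main at line 44.
The tell: Every logged value matches the working version; the printed result is what differs.
Call chain: main -> bind_quota(1, 1) (called at line 42).
First divergence: none; the two logs match at every position.
Execution walk:
  settle_round([5, 7, 11, 4, 4, 4]) -> 35  [called from main, line 38]
  pick_anchor([5, 7, 11, 4, 4, 4], 11) -> 1  [called from main, line 39]
  audit_lot(35, 34) -> 1  [called from gauge_drift, line 26]
  gauge_drift(35, 1) -> 1  [called from main, line 40]
  bind_quota(1, 1) -> 0  [called from main, line 42]
Log line origins:
  1 — main, line 37
  2 — settle_round, line 2
  3 — pick_anchor, line 9
  4 — gauge_drift, line 23
  5 — audit_lot, line 17
  6 — main, line 41
  7 — bind_quota, line 29
A correct fix: line 44: replace `total` with `quota`.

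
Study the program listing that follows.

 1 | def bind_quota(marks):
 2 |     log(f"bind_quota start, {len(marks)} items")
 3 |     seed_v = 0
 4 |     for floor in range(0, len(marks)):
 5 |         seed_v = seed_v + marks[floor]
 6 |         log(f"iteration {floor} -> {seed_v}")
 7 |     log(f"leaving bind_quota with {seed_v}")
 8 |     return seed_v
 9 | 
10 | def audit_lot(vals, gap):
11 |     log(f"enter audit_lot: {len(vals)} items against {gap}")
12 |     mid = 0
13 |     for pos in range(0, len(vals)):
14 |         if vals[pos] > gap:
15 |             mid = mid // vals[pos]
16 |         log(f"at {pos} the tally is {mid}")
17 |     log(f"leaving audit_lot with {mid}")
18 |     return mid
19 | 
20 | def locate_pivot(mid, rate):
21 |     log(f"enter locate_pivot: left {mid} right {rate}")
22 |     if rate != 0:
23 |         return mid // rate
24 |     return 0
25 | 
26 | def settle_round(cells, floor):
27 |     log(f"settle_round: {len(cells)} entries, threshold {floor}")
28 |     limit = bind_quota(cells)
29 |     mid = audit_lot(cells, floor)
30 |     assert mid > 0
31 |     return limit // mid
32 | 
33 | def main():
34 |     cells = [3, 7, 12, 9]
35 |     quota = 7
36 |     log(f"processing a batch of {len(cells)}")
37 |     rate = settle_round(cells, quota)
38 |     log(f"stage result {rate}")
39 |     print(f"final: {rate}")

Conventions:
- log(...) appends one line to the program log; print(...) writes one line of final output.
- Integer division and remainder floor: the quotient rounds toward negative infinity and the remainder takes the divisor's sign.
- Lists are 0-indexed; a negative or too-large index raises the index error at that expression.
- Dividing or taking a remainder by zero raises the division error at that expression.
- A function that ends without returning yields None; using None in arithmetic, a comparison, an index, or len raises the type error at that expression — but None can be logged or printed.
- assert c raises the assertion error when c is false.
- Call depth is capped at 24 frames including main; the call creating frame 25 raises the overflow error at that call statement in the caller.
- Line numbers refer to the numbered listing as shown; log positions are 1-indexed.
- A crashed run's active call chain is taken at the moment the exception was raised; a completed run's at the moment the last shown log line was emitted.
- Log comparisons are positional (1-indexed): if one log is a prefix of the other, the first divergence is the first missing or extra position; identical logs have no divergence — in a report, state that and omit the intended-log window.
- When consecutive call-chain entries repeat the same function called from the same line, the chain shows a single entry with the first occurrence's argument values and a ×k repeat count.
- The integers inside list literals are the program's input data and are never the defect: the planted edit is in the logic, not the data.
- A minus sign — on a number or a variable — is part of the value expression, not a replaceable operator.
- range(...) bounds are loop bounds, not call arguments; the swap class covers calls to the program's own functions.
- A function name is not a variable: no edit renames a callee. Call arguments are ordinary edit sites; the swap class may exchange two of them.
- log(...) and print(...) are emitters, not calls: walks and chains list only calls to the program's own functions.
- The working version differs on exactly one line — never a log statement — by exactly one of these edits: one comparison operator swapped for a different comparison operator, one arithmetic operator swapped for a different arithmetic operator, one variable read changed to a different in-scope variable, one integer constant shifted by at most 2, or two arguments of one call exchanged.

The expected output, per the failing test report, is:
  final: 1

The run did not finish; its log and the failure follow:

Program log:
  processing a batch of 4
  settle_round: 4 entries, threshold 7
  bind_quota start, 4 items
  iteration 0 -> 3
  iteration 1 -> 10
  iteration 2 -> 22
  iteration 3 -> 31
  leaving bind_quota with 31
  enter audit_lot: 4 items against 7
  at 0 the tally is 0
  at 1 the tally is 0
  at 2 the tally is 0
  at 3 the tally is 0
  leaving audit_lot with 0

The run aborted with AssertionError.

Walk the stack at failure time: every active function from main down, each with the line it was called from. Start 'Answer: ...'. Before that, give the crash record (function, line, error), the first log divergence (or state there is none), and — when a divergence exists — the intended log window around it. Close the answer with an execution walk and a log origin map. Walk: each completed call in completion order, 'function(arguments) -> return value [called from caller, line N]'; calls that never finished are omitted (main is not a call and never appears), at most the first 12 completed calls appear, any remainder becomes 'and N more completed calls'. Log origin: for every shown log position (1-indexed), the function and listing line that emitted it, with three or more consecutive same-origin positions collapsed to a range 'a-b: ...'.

Answer: main -> settle_round (called at line 37).
Key fact: The earliest visible damage is log position 12 — 'at 2 the tally is 0' rather than the intended 'at 2 the tally is 12'.
Crash: settle_round, line 30, AssertionError.
First divergence: position 12; shown 'at 2 the tally is 0' vs intended 'at 2 the tally is 12'.
Intended log window:
  10: at 0 the tally is 0
  11: at 1 the tally is 0
  12: at 2 the tally is 12
  13: at 3 the tally is 21
Execution walk:
  bind_quota([3, 7, 12, 9]) -> 31  [called from settle_round, line 28]
  audit_lot([3, 7, 12, 9], 7) -> 0  [called from settle_round, line 29]
Log line origins:
  1 — main, line 36
  2 — settle_round, line 27
  3 — bind_quota, line 2
  4-7 — bind_quota, line 6
  8 — bind_quota, line 7
  9 — audit_lot, line 11
  10-13 — audit_lot, line 16
  14 — audit_lot, line 17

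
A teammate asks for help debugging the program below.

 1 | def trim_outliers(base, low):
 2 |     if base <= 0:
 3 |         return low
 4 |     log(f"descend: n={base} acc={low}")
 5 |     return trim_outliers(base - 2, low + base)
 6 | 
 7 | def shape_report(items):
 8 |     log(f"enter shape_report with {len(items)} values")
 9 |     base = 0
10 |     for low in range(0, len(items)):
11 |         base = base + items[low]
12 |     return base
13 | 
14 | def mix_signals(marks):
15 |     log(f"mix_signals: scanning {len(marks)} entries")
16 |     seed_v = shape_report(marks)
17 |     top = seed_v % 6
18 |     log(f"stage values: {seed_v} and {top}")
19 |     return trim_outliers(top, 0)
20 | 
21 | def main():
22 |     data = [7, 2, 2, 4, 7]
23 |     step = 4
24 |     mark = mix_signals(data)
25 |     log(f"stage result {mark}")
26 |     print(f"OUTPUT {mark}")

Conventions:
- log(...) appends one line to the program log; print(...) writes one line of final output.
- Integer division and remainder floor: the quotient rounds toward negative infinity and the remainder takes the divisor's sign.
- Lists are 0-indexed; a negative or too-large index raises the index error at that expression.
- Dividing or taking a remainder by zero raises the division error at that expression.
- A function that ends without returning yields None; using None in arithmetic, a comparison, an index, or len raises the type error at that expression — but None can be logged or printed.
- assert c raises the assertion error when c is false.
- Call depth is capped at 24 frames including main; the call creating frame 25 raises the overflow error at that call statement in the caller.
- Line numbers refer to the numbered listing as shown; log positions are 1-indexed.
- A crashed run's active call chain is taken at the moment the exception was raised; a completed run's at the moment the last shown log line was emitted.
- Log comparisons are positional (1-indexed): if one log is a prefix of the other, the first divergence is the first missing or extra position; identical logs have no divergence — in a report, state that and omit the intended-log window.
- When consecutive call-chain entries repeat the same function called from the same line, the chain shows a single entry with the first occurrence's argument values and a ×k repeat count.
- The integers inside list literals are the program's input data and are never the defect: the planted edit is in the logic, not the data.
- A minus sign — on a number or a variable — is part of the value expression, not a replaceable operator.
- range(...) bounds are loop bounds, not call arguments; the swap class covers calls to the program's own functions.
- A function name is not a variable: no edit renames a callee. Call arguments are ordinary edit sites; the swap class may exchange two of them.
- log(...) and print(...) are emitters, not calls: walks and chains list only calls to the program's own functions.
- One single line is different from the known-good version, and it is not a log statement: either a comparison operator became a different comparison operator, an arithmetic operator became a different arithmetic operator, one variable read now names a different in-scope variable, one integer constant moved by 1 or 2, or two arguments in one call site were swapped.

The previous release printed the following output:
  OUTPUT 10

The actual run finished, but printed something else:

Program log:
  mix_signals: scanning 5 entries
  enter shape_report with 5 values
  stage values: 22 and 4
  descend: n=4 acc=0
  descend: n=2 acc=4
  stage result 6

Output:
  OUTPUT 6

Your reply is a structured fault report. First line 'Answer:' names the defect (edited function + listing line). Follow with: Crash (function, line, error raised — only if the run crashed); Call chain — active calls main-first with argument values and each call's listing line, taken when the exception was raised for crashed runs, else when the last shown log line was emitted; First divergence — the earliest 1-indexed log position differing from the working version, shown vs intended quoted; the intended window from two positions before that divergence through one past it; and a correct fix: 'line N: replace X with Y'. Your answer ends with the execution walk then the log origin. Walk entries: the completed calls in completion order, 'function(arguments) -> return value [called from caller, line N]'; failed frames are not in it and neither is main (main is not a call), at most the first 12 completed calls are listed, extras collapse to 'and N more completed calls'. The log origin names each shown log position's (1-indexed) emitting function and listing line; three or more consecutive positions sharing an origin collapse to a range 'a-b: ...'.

Answer: the defect is in trim_outliers at line 5.
Key fact: Everything matches until log position 5, which reads 'descend: n=2 acc=4' in place of 'descend: n=3 acc=4'.
Call chain: main.
First divergence: at position 5 the run shows 'descend: n=2 acc=4' where the working version logs 'descend: n=3 acc=4'.
Intended log window:
  3: stage values: 22 and 4
  4: descend: n=4 acc=0
  5: descend: n=3 acc=4
  6: descend: n=2 acc=7
Execution walk:
  shape_report([7, 2, 2, 4, 7]) -> 22  [called from mix_signals, line 16]
  trim_outliers(0, 6) -> 6  [called from trim_outliers, line 5]
  trim_outliers(2, 4) -> 6  [called from trim_outliers, line 5]
  trim_outliers(4, 0) -> 6  [called from mix_signals, line 19]
  mix_signals([7, 2, 2, 4, 7]) -> 6  [called from main, line 24]
Log line origins:
  1: emitted by mix_signals (line 15)
  2: emitted by shape_report (line 8)
  3: emitted by mix_signals (line 18)
  4: emitted by trim_outliers (line 4)
  5: emitted by trim_outliers (line 4)
  6: emitted by main (line 25)
A correct fix: line 5: replace `2` with `1`.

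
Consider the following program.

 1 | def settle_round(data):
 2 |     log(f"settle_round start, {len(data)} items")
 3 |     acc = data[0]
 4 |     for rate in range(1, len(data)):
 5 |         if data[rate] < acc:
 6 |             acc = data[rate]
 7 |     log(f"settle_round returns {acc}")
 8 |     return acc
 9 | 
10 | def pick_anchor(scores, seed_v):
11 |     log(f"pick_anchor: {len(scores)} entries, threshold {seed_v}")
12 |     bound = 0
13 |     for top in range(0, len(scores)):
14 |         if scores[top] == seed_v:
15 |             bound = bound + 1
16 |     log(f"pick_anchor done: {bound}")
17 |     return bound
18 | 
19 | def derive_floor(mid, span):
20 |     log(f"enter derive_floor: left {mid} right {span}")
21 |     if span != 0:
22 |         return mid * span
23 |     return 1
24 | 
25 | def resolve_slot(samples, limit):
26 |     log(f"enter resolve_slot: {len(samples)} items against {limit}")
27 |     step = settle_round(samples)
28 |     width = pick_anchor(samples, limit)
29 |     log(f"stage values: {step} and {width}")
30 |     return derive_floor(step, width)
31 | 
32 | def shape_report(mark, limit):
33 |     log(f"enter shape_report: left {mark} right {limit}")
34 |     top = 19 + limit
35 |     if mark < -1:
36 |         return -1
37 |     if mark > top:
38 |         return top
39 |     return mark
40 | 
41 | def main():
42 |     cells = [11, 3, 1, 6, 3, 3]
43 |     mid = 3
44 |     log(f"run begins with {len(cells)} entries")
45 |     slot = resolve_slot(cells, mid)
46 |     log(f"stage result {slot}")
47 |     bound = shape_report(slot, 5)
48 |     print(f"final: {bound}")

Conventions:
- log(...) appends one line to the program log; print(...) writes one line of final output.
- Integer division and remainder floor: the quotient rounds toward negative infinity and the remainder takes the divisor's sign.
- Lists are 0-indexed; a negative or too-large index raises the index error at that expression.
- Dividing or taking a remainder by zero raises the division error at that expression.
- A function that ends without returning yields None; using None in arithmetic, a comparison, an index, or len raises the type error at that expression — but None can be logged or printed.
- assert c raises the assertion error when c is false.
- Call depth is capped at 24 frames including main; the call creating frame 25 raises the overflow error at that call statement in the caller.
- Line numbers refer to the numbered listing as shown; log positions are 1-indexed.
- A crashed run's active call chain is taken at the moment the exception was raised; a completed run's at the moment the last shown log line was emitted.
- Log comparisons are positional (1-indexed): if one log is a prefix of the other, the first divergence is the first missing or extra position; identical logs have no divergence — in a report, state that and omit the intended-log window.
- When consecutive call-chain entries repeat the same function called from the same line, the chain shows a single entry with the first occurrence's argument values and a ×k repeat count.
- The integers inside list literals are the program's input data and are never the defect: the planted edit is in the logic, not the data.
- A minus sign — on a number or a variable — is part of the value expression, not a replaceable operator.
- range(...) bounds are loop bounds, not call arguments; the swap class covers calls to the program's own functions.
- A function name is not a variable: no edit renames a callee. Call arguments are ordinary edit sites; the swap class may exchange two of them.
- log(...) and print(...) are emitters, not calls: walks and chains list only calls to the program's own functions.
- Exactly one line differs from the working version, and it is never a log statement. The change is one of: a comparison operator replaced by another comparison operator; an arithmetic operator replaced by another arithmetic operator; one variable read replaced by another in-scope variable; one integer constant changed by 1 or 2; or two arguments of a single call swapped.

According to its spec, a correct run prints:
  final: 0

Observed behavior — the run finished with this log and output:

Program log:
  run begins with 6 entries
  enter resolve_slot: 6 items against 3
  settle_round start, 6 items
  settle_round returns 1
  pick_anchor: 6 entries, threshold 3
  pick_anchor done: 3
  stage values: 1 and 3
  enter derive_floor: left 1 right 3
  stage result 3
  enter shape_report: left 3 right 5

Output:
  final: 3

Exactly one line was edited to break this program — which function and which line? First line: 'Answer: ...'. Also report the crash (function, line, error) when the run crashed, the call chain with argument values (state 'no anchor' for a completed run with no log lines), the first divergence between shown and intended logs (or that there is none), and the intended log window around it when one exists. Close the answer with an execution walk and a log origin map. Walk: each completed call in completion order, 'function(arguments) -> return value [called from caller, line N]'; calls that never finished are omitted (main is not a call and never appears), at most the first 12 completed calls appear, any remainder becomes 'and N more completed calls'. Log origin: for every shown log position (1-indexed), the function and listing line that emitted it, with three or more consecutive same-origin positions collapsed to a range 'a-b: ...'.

Answer: the defect is in derive_floor at line 22.
Key fact: Log line 9 is where behavior first shows: 'stage result 3' appears instead of 'stage result 0'.
Call chain: main -> shape_report(3, 5) (called at line 47).
First divergence: position 9 — shown 'stage result 3', intended 'stage result 0'.
Intended log window:
  7: stage values: 1 and 3
  8: enter derive_floor: left 1 right 3
  9: stage result 0
  10: enter shape_report: left 0 right 5
Execution walk:
  settle_round([11, 3, 1, 6, 3, 3]) -> 1  [called from resolve_slot, line 27]
  pick_anchor([11, 3, 1, 6, 3, 3], 3) -> 3  [called from resolve_slot, line 28]
  derive_floor(1, 3) -> 3  [called from resolve_slot, line 30]
  resolve_slot([11, 3, 1, 6, 3, 3], 3) -> 3  [called from main, line 45]
  shape_report(3, 5) -> 3  [called from main, line 47]
Log origins:
  1 — main, line 44
  2 — resolve_slot, line 26
  3 — settle_round, line 2
  4 — settle_round, line 7
  5 — pick_anchor, line 11
  6 — pick_anchor, line 16
  7 — resolve_slot, line 29
  8 — derive_floor, line 20
  9 — main, line 46
  10 — shape_report, line 33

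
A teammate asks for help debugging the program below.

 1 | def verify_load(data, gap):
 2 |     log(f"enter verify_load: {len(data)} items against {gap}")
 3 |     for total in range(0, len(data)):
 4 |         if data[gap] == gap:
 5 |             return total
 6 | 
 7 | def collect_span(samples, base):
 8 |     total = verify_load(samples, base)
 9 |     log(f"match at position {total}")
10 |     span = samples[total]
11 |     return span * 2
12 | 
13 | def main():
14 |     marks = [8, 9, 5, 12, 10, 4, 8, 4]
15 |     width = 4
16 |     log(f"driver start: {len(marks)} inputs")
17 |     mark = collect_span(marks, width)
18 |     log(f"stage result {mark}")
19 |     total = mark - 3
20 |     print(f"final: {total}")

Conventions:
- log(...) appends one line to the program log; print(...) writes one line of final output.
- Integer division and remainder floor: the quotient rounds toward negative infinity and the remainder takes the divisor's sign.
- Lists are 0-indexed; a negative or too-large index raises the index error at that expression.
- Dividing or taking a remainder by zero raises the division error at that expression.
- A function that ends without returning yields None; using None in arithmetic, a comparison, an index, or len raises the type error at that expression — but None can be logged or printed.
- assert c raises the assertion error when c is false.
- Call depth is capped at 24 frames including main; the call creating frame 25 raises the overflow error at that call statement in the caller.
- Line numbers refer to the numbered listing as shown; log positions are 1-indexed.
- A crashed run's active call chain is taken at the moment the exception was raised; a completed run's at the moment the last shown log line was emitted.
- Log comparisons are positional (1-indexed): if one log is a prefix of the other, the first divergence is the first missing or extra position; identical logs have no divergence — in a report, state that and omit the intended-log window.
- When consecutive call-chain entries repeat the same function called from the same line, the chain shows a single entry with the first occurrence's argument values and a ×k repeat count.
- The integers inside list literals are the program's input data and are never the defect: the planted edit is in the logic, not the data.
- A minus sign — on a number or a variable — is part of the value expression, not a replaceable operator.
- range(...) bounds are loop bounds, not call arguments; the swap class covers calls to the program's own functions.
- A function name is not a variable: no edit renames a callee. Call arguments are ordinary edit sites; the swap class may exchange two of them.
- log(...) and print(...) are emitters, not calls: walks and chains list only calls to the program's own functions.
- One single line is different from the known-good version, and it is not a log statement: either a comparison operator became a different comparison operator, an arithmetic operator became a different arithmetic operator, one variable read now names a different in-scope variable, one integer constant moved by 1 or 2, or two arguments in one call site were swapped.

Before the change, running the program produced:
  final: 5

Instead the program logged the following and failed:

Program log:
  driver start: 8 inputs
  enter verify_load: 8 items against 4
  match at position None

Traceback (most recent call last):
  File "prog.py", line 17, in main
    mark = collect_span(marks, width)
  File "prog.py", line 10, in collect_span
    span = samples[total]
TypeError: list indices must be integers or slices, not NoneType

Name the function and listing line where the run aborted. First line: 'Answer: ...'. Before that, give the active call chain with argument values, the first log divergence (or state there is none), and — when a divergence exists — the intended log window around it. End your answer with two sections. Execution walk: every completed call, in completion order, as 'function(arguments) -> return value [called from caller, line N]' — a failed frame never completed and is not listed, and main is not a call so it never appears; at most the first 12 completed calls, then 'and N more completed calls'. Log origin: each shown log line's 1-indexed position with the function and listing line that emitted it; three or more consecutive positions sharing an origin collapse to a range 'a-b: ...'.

Answer: the error was raised in collect_span, line 10.
Key observation: Log line 3 is where behavior first shows: 'match at position None' appears instead of 'match at position 5'.
Call chain: main -> collect_span([8, 9, 5, 12, 10, 4, 8, 4], 4) (called at line 17).
First divergence: position 3; shown 'match at position None' vs intended 'match at position 5'.
Intended log window:
  1: driver start: 8 inputs
  2: enter verify_load: 8 items against 4
  3: match at position 5
  4: stage result 8
Execution walk:
  verify_load([8, 9, 5, 12, 10, 4, 8, 4], 4) -> None  [called from collect_span, line 8]
Log line origins:
  1: emitted by main (line 16)
  2: emitted by verify_load (line 2)
  3: emitted by collect_span (line 9)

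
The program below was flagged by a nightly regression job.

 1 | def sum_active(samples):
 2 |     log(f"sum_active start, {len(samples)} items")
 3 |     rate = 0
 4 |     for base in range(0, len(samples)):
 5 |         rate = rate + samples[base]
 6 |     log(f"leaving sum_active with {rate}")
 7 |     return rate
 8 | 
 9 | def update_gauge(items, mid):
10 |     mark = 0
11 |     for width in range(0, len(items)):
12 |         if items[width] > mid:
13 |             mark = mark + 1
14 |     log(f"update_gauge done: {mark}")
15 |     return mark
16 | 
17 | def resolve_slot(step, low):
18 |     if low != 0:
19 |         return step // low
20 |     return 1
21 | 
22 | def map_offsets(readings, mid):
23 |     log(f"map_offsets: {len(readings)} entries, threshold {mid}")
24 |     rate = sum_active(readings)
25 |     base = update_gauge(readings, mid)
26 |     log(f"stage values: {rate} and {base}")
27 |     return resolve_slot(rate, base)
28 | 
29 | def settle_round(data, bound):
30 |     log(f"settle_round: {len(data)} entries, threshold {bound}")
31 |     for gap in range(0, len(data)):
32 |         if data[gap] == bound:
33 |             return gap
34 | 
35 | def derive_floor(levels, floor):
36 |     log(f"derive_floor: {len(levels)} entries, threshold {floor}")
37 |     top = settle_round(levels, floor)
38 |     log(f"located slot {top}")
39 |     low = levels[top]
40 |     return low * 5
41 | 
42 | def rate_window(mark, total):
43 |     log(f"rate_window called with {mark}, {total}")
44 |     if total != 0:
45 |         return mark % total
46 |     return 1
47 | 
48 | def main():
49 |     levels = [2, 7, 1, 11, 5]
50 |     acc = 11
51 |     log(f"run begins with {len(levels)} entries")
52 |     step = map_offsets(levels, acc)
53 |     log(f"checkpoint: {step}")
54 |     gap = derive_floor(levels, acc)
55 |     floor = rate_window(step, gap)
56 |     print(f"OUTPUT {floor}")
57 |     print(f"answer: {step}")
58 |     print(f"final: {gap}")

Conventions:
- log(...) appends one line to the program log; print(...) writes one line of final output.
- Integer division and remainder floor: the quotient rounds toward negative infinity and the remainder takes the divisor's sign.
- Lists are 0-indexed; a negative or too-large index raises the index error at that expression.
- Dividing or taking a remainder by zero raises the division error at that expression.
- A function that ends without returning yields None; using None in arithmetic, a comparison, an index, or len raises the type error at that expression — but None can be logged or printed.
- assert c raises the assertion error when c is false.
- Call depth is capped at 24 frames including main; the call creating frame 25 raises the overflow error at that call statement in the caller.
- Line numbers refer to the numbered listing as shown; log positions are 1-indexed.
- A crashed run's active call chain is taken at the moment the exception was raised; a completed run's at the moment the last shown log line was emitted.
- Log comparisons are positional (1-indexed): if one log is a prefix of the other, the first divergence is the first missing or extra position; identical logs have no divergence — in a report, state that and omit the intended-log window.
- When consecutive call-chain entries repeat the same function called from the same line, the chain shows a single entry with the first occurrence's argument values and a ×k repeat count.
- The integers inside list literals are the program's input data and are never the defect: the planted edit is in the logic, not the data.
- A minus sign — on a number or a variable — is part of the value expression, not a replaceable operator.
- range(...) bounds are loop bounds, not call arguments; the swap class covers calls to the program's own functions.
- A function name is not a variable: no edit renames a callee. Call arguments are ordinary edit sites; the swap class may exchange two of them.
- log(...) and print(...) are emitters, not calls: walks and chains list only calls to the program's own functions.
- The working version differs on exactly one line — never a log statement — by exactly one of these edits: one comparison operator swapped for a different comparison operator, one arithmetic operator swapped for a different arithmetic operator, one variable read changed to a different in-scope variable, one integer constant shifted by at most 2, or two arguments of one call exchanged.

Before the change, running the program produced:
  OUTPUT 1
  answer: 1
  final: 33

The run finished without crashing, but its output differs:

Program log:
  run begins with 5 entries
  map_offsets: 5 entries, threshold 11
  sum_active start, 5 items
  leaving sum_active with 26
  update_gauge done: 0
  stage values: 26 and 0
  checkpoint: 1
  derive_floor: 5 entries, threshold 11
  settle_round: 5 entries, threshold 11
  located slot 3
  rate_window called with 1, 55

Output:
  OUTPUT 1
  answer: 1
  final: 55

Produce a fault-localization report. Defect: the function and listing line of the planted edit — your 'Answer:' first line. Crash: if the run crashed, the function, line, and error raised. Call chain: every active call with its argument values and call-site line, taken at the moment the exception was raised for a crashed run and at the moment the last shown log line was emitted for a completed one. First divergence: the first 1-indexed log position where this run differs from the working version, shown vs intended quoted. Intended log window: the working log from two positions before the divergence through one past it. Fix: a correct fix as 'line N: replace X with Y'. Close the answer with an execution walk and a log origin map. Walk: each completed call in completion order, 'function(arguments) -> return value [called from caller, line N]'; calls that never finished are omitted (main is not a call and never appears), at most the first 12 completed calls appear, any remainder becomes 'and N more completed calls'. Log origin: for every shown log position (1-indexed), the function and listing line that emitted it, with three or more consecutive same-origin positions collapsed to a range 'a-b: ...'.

Answer: the defect is in derive_floor at line 40.
Core observation: Position 11 is the first bad log line: 'rate_window called with 1, 55' should read 'rate_window called with 1, 33'.
Call chain: main -> rate_window(1, 55) (called at line 55).
First divergence: at position 11 the run shows 'rate_window called with 1, 55' where the working version logs 'rate_window called with 1, 33'.
Intended log window:
  9: settle_round: 5 entries, threshold 11
  10: located slot 3
  11: rate_window called with 1, 33
Execution walk:
  sum_active([2, 7, 1, 11, 5]) -> 26  [called from map_offsets, line 24]
  update_gauge([2, 7, 1, 11, 5], 11) -> 0  [called from map_offsets, line 25]
  resolve_slot(26, 0) -> 1  [called from map_offsets, line 27]
  map_offsets([2, 7, 1, 11, 5], 11) -> 1  [called from main, line 52]
  settle_round([2, 7, 1, 11, 5], 11) -> 3  [called from derive_floor, line 37]
  derive_floor([2, 7, 1, 11, 5], 11) -> 55  [called from main, line 54]
  rate_window(1, 55) -> 1  [called from main, line 55]
Origin of each log line:
  1 — main, line 51
  2 — map_offsets, line 23
  3 — sum_active, line 2
  4 — sum_active, line 6
  5 — update_gauge, line 14
  6 — map_offsets, line 26
  7 — main, line 53
  8 — derive_floor, line 36
  9 — settle_round, line 30
  10 — derive_floor, line 38
  11 — rate_window, line 43
A correct fix: line 40: replace `5` with `3`.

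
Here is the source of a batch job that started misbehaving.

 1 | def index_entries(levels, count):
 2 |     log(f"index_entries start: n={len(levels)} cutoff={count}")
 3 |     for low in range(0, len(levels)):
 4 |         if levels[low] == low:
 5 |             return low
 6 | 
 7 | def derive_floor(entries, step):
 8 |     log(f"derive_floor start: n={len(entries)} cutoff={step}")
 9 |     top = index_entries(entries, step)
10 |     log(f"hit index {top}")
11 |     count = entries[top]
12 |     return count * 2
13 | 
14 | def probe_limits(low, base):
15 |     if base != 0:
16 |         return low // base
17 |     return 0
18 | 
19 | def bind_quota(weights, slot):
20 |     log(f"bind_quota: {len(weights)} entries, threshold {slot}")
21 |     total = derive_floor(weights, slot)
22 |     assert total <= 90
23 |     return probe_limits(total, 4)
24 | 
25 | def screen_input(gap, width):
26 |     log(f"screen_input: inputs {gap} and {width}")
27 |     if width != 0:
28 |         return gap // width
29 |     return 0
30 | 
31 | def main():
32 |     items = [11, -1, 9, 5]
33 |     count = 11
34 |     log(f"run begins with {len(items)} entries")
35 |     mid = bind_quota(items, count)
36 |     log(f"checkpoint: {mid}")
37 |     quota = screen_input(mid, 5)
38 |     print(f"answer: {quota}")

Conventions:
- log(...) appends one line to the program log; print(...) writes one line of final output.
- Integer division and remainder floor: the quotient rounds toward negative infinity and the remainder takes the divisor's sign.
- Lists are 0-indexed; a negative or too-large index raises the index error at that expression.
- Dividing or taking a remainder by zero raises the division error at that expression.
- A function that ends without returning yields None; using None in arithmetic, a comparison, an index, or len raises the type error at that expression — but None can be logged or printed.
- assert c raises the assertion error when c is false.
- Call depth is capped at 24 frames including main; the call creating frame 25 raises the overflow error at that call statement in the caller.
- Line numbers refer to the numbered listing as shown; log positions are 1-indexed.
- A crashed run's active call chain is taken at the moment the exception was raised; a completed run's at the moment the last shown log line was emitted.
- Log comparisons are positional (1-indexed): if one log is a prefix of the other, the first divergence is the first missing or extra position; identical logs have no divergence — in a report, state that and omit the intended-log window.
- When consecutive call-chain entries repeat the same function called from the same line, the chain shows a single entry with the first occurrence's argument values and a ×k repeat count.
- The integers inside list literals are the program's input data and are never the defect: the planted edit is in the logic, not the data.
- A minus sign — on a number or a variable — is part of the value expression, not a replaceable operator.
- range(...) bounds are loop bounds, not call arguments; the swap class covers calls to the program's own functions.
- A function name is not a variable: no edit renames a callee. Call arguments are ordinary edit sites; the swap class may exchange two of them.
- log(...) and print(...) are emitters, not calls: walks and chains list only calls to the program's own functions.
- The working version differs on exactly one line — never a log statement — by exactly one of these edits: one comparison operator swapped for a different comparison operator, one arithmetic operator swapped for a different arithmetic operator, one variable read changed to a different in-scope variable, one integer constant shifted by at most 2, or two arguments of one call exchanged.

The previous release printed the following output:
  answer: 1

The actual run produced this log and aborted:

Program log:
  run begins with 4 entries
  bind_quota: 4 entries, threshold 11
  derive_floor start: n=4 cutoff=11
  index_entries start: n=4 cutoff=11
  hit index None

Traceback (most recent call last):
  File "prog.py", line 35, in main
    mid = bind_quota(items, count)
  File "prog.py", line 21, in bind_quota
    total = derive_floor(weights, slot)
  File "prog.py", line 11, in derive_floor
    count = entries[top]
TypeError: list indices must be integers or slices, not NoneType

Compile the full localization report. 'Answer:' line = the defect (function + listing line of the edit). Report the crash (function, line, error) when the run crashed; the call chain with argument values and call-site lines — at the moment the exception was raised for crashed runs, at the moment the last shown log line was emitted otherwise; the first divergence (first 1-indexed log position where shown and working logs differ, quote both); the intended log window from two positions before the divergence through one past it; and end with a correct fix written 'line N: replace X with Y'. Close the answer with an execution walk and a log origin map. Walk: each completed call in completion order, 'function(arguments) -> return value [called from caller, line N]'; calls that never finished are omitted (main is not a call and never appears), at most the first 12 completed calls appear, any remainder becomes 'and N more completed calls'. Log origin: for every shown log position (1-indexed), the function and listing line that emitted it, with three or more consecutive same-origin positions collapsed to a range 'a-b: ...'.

Answer: the defect is in index_entries at line 4.
Core observation: The log first diverges at position 5: the faulty run prints 'hit index None' where the working version prints 'hit index 0'.
Crash: derive_floor, line 11, TypeError.
Call chain: main -> bind_quota([11, -1, 9, 5], 11) (called at line 35) -> derive_floor([11, -1, 9, 5], 11) (called at line 21).
First divergence: position 5 — shown 'hit index None', intended 'hit index 0'.
Intended log window:
  3: derive_floor start: n=4 cutoff=11
  4: index_entries start: n=4 cutoff=11
  5: hit index 0
  6: checkpoint: 5
Execution walk:
  index_entries([11, -1, 9, 5], 11) -> None  [called from derive_floor, line 9]
Log line origins:
  1: emitted by main (line 34)
  2: emitted by bind_quota (line 20)
  3: emitted by derive_floor (line 8)
  4: emitted by index_entries (line 2)
  5: emitted by derive_floor (line 10)
A correct fix: line 4: replace `levels[low] == low` with `levels[low] == count`.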